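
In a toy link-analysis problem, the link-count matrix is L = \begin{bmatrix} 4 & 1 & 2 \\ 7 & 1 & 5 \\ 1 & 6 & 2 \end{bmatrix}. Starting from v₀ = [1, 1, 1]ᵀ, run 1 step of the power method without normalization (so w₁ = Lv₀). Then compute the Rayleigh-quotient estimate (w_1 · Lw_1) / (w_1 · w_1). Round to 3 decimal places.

w1 = Lv₀ = (7, 13, 9)
Lw1 = (59, 107, 103)
w1·Lw1 = 7·59 + 13·107 + 9·103 = 2731; w1·w1 = 7·7 + 13·13 + 9·9 = 299
λ ≈ 2731/299 = 9.134

λ ≈ 9.134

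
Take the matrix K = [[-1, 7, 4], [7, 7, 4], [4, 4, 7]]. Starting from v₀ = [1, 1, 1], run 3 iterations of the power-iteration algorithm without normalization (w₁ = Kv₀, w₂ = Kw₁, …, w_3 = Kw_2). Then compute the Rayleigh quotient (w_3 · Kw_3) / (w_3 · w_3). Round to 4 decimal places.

14.8971

w1 = Kv₀ = ((-1)·1 + 7·1 + 4·1; 7·1 + 7·1 + 4·1; 4·1 + 4·1 + 7·1) = (10, 18, 15)
w2 = Kw1 = ((-1)·10 + 7·18 + 4·15; 7·10 + 7·18 + 4·15; 4·10 + 4·18 + 7·15) = (176, 256, 217)
w3 = Kw2 = (2484, 3892, 3247)
Kw3 = (37748, 57620, 48233)
w3·Kw3 = 2484·37748 + 3892·57620 + 3247·48233 = 474635623; w3·w3 = 2484·2484 + 3892·3892 + 3247·3247 = 31860929
λ ≈ 474635623/31860929 = 14.8971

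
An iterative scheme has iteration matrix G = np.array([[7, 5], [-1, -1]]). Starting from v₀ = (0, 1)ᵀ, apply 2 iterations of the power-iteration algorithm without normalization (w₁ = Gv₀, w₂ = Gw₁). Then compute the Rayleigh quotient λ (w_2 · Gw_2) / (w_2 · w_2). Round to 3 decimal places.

λ ≈ 6.336

w1 = Gv₀ = (7·0 + 5·1; (-1)·0 + (-1)·1) = (5, -1)
w2 = Gw1 = (7·5 + 5·(-1); (-1)·5 + (-1)·(-1)) = (30, -4)
Gw2 = (190, -26)
w2·Gw2 = 30·190 + (-4)·(-26) = 5804; w2·w2 = 30·30 + (-4)·(-4) = 916
λ ≈ 5804/916 = 6.336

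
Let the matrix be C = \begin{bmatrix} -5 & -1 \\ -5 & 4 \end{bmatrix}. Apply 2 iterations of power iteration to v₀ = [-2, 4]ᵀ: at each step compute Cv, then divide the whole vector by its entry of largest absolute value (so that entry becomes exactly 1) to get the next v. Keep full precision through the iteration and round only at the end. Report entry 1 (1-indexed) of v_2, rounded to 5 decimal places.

-0.75676

Cv0 = (6.000000, 26.000000); divide by 26.000000 → v1 = (0.230769, 1.000000)
Cv1 = (-2.153846, 2.846154); divide by 2.846154 → v2 = (-0.756757, 1.000000)
Requested entry of v2: -56/74 = -0.75676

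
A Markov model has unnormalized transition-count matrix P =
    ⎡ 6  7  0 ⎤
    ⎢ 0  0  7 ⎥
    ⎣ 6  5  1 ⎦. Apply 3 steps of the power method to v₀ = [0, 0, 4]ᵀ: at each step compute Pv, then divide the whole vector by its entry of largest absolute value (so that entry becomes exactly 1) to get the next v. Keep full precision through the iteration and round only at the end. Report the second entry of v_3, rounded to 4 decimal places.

Pv0 = (0.00000, 28.00000, 4.00000); divide by 28.00000 → v1 = (0.00000, 1.00000, 0.14286)
Pv1 = (7.00000, 1.00000, 5.14286); divide by 7.00000 → v2 = (1.00000, 0.14286, 0.73469)
Pv2 = (7.00000, 5.14286, 7.44898); divide by 7.44898 → v3 = (0.93973, 0.69041, 1.00000)
Requested entry of v3: 1008/1460 = 0.6904

0.6904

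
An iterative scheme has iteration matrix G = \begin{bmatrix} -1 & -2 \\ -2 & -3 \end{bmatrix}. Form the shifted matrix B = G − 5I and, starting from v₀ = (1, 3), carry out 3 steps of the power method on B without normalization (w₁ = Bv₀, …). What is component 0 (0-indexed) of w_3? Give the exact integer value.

-1208

B = G − 5I has rows (-6, -2); (-2, -8)
w1 = Bv₀ = (-12, -26)
w2 = Bw1 = (124, 232)
w3 = Bw2 = (-1208, -2104)
Requested component of w3: -1208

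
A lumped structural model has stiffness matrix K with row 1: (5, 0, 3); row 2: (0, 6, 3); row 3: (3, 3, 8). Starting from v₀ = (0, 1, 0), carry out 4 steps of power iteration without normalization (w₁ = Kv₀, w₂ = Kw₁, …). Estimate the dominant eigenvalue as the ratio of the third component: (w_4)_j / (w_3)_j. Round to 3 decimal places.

λ ≈ 11.416

w1 = Kv₀ = (5·0 + 0·1 + 3·0; 0·0 + 6·1 + 3·0; 3·0 + 3·1 + 8·0) = (0, 6, 3)
w2 = Kw1 = (5·0 + 0·6 + 3·3; 0·0 + 6·6 + 3·3; 3·0 + 3·6 + 8·3) = (9, 45, 42)
w3 = Kw2 = (171, 396, 498)
w4 = Kw3 = (2349, 3870, 5685)
Ratio at component: 5685 / 498 = 11.416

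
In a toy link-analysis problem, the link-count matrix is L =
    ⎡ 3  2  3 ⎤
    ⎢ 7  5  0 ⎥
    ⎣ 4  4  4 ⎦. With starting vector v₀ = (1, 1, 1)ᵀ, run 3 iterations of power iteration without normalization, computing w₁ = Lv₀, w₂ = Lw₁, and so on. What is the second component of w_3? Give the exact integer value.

w1 = Lv₀ = (8, 12, 12)
w2 = Lw1 = (84, 116, 128)
w3 = Lw2 = (868, 1168, 1312)
The requested component of w3 is 1168.

1168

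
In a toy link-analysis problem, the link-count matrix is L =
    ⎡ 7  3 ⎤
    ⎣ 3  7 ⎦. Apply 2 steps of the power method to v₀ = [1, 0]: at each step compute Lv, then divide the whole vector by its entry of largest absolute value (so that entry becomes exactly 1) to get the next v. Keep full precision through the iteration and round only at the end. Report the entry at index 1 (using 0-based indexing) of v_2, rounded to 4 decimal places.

0.7241

Lv0 = (7.00000, 3.00000); divide by 7.00000 → v1 = (1.00000, 0.42857)
Lv1 = (8.28571, 6.00000); divide by 8.28571 → v2 = (1.00000, 0.72414)
Requested entry of v2: 42/58 = 0.7241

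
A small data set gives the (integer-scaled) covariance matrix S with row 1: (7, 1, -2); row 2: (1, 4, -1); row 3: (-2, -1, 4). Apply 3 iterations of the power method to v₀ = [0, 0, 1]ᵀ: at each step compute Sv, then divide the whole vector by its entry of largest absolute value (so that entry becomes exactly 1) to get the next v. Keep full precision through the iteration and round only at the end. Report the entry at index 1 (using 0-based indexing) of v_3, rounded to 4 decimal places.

0.3944

Sv0 = (-2.00000, -1.00000, 4.00000); divide by 4.00000 → v1 = (-0.50000, -0.25000, 1.00000)
Sv1 = (-5.75000, -2.50000, 5.25000); divide by -5.75000 → v2 = (1.00000, 0.43478, -0.91304)
Sv2 = (9.26087, 3.65217, -6.08696); divide by 9.26087 → v3 = (1.00000, 0.39437, -0.65728)
Requested entry of v3: -84/-213 = 0.3944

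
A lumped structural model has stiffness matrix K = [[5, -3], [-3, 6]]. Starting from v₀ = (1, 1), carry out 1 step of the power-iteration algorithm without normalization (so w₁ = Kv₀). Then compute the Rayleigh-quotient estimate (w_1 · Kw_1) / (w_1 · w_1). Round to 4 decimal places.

w1 = Kv₀ = (5·1 + (-3)·1; (-3)·1 + 6·1) = (2, 3)
Kw1 = (1, 12)
w1·Kw1 = 2·1 + 3·12 = 38; w1·w1 = 2·2 + 3·3 = 13
λ ≈ 38/13 = 2.9231

λ ≈ 2.9231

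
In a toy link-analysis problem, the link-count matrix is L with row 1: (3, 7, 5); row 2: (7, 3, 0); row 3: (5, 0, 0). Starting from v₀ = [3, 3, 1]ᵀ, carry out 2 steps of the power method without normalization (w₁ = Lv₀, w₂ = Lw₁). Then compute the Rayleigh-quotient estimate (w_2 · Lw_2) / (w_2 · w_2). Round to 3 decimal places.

w1 = Lv₀ = (3·3 + 7·3 + 5·1; 7·3 + 3·3 + 0·1; 5·3 + 0·3 + 0·1) = (35, 30, 15)
w2 = Lw1 = (3·35 + 7·30 + 5·15; 7·35 + 3·30 + 0·15; 5·35 + 0·30 + 0·15) = (390, 335, 175)
Lw2 = (4390, 3735, 1950)
w2·Lw2 = 390·4390 + 335·3735 + 175·1950 = 3304575; w2·w2 = 390·390 + 335·335 + 175·175 = 294950
λ ≈ 3304575/294950 = 11.204

11.204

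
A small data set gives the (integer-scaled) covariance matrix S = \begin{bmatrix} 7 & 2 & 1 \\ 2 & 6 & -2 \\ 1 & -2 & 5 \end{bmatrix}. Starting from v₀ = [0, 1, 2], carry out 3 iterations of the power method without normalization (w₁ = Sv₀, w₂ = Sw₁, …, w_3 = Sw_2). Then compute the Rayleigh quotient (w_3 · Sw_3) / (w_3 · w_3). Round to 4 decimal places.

w1 = Sv₀ = (7·0 + 2·1 + 1·2; 2·0 + 6·1 + (-2)·2; 1·0 + (-2)·1 + 5·2) = (4, 2, 8)
w2 = Sw1 = (7·4 + 2·2 + 1·8; 2·4 + 6·2 + (-2)·8; 1·4 + (-2)·2 + 5·8) = (40, 4, 40)
w3 = Sw2 = (328, 24, 232)
Sw3 = (2576, 336, 1440)
w3·Sw3 = 328·2576 + 24·336 + 232·1440 = 1187072; w3·w3 = 328·328 + 24·24 + 232·232 = 161984
λ ≈ 1187072/161984 = 7.3283

λ ≈ 7.3283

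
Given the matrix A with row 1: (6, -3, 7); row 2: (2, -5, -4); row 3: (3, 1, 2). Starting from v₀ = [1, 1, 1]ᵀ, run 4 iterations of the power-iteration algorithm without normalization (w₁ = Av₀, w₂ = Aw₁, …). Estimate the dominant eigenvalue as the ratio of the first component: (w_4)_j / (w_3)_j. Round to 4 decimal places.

w1 = Av₀ = (6·1 + (-3)·1 + 7·1; 2·1 + (-5)·1 + (-4)·1; 3·1 + 1·1 + 2·1) = (10, -7, 6)
w2 = Aw1 = (6·10 + (-3)·(-7) + 7·6; 2·10 + (-5)·(-7) + (-4)·6; 3·10 + 1·(-7) + 2·6) = (123, 31, 35)
w3 = Aw2 = (890, -49, 470)
w4 = Aw3 = (8777, 145, 3561)
Ratio at component: 8777 / 890 = 9.8618

9.8618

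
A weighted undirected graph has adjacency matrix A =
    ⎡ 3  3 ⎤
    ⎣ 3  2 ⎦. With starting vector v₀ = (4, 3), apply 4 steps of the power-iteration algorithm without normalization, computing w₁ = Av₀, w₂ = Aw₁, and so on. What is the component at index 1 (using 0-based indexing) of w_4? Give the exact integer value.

w1 = Av₀ = (3·4 + 3·3; 3·4 + 2·3) = (21, 18)
w2 = Aw1 = (3·21 + 3·18; 3·21 + 2·18) = (117, 99)
w3 = Aw2 = (648, 549)
w4 = Aw3 = (3591, 3042)
The requested component of w4 is 3042.

3042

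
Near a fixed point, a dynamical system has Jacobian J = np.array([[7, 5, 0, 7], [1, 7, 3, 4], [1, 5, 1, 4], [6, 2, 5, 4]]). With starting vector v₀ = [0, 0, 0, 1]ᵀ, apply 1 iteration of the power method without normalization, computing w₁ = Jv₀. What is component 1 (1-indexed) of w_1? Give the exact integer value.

w1 = Jv₀ = (7·0 + 5·0 + 0·0 + 7·1; 1·0 + 7·0 + 3·0 + 4·1; 1·0 + 5·0 + 1·0 + 4·1; 6·0 + 2·0 + 5·0 + 4·1) = (7, 4, 4, 4)
The requested component of w1 is 7.

7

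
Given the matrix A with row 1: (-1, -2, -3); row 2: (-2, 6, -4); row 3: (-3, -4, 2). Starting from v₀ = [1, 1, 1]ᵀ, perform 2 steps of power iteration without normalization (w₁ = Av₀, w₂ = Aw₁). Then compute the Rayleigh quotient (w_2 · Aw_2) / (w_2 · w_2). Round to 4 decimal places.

w1 = Av₀ = (-6, 0, -5)
w2 = Aw1 = (21, 32, 8)
Aw2 = (-109, 118, -175)
w2·Aw2 = 21·(-109) + 32·118 + 8·(-175) = 87; w2·w2 = 21·21 + 32·32 + 8·8 = 1529
λ ≈ 87/1529 = 0.0569

λ ≈ 0.0569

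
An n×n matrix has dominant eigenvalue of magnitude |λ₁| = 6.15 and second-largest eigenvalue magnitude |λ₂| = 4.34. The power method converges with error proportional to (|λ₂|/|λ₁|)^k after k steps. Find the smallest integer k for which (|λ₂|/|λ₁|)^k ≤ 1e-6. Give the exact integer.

40

|λ₂/λ₁| = 4.34/6.15 = 0.70569
Need k ≥ ln(1e-6) / ln(0.70569) = -13.8155 / -0.3486 ≈ 39.634
Smallest integer k satisfying the bound: 40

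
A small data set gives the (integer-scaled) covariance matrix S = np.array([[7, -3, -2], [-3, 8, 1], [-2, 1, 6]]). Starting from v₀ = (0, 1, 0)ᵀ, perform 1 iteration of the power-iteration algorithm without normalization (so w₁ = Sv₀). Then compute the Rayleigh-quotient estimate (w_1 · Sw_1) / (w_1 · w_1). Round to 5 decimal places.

w1 = Sv₀ = (-3, 8, 1)
Sw1 = (-47, 74, 20)
w1·Sw1 = (-3)·(-47) + 8·74 + 1·20 = 753; w1·w1 = (-3)·(-3) + 8·8 + 1·1 = 74
λ ≈ 753/74 = 10.17568

10.17568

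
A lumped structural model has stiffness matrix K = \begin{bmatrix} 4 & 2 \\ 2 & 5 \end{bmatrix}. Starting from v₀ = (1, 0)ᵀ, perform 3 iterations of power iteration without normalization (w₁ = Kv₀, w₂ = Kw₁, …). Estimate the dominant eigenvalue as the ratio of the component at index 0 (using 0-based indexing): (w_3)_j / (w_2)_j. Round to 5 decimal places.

w1 = Kv₀ = (4, 2)
w2 = Kw1 = (20, 18)
w3 = Kw2 = (116, 130)
Ratio at component: 116 / 20 = 5.80000

λ ≈ 5.80000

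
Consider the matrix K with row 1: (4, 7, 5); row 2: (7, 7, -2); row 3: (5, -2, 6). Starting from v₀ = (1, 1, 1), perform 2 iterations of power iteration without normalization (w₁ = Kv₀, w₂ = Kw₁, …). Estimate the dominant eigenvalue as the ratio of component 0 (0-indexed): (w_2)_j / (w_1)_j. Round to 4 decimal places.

w1 = Kv₀ = (4·1 + 7·1 + 5·1; 7·1 + 7·1 + (-2)·1; 5·1 + (-2)·1 + 6·1) = (16, 12, 9)
w2 = Kw1 = (4·16 + 7·12 + 5·9; 7·16 + 7·12 + (-2)·9; 5·16 + (-2)·12 + 6·9) = (193, 178, 110)
Ratio at component: 193 / 16 = 12.0625

λ ≈ 12.0625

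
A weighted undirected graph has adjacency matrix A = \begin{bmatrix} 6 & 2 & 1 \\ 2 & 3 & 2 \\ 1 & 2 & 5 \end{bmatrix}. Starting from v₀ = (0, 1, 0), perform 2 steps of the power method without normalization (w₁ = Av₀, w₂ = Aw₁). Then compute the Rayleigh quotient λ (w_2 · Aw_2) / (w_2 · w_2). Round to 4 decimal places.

w1 = Av₀ = (6·0 + 2·1 + 1·0; 2·0 + 3·1 + 2·0; 1·0 + 2·1 + 5·0) = (2, 3, 2)
w2 = Aw1 = (6·2 + 2·3 + 1·2; 2·2 + 3·3 + 2·2; 1·2 + 2·3 + 5·2) = (20, 17, 18)
Aw2 = (172, 127, 144)
w2·Aw2 = 20·172 + 17·127 + 18·144 = 8191; w2·w2 = 20·20 + 17·17 + 18·18 = 1013
λ ≈ 8191/1013 = 8.0859

8.0859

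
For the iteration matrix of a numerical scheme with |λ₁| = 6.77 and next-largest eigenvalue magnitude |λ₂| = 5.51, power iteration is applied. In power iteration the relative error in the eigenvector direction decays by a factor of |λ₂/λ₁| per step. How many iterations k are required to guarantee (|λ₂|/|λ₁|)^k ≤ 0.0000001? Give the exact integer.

79

|λ₂/λ₁| = 5.51/6.77 = 0.81388
Need k ≥ ln(0.0000001) / ln(0.81388) = -16.1181 / -0.2059 ≈ 78.267
Smallest integer k satisfying the bound: 79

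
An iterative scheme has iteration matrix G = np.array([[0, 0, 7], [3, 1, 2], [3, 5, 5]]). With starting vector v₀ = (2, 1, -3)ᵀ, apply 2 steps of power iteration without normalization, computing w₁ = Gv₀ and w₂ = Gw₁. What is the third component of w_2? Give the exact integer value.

w1 = Gv₀ = (-21, 1, -4)
w2 = Gw1 = (-28, -70, -78)
The requested component of w2 is -78.

-78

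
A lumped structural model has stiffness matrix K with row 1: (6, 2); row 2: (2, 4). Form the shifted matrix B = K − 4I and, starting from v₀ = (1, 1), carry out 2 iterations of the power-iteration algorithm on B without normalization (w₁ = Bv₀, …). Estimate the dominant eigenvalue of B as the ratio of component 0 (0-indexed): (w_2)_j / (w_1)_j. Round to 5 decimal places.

B = K − 4I has rows (2, 2); (2, 0)
w1 = Bv₀ = (2·1 + 2·1; 2·1 + 0·1) = (4, 2)
w2 = Bw1 = (2·4 + 2·2; 2·4 + 0·2) = (12, 8)
Ratio: 12/4 = 3.00000

μ ≈ 3.00000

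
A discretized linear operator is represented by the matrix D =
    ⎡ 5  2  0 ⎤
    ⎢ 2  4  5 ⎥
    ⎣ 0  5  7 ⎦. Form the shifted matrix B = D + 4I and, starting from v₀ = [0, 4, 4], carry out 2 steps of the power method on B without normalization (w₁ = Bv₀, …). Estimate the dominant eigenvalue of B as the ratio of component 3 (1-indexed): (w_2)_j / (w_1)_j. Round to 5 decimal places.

B = D + 4I has rows (9, 2, 0); (2, 8, 5); (0, 5, 11)
w1 = Bv₀ = (8, 52, 64)
w2 = Bw1 = (176, 752, 964)
Ratio: 964/64 = 15.06250

μ ≈ 15.06250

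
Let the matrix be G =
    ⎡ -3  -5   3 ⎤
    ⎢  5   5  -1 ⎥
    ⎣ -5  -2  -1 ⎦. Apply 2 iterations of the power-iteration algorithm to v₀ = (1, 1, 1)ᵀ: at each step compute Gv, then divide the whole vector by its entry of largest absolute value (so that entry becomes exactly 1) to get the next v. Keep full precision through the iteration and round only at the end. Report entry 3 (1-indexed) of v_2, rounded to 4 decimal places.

-0.2778

Gv0 = (-5.00000, 9.00000, -8.00000); divide by 9.00000 → v1 = (-0.55556, 1.00000, -0.88889)
Gv1 = (-6.00000, 3.11111, 1.66667); divide by -6.00000 → v2 = (1.00000, -0.51852, -0.27778)
Requested entry of v2: 15/-54 = -0.2778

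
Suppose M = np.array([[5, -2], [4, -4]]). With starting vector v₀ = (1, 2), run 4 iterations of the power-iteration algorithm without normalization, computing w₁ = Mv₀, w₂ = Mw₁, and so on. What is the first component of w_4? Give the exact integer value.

w1 = Mv₀ = (1, -4)
w2 = Mw1 = (13, 20)
w3 = Mw2 = (25, -28)
w4 = Mw3 = (181, 212)
The requested component of w4 is 181.

181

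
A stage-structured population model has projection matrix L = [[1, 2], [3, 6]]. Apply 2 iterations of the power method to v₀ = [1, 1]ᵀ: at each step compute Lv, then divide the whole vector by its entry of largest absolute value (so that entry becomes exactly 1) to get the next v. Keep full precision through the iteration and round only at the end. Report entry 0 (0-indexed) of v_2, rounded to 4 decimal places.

Lv0 = (3.00000, 9.00000); divide by 9.00000 → v1 = (0.33333, 1.00000)
Lv1 = (2.33333, 7.00000); divide by 7.00000 → v2 = (0.33333, 1.00000)
Requested entry of v2: 21/63 = 0.3333

0.3333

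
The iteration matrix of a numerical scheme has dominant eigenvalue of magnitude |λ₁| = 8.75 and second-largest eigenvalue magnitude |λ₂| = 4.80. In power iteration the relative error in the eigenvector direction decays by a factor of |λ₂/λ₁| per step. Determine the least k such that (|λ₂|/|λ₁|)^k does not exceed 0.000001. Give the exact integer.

|λ₂/λ₁| = 4.80/8.75 = 0.54857
Need k ≥ ln(0.000001) / ln(0.54857) = -13.8155 / -0.6004 ≈ 23.009
Smallest integer k satisfying the bound: 24

24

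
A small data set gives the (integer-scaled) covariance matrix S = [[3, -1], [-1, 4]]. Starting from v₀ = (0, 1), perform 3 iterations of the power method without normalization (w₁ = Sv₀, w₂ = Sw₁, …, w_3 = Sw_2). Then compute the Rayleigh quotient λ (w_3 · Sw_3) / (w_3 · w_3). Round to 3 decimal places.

λ ≈ 4.602

w1 = Sv₀ = (-1, 4)
w2 = Sw1 = (-7, 17)
w3 = Sw2 = (-38, 75)
Sw3 = (-189, 338)
w3·Sw3 = (-38)·(-189) + 75·338 = 32532; w3·w3 = (-38)·(-38) + 75·75 = 7069
λ ≈ 32532/7069 = 4.602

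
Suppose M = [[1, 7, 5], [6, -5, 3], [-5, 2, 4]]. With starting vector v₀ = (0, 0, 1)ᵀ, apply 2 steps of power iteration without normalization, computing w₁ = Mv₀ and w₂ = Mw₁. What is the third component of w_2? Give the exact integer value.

w1 = Mv₀ = (5, 3, 4)
w2 = Mw1 = (46, 27, -3)
The requested component of w2 is -3.

-3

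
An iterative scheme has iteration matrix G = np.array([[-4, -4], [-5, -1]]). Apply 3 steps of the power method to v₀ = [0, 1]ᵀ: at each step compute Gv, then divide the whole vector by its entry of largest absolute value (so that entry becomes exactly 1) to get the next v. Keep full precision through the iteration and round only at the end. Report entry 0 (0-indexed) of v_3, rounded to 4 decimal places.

Gv0 = (-4.00000, -1.00000); divide by -4.00000 → v1 = (1.00000, 0.25000)
Gv1 = (-5.00000, -5.25000); divide by -5.25000 → v2 = (0.95238, 1.00000)
Gv2 = (-7.80952, -5.76190); divide by -7.80952 → v3 = (1.00000, 0.73780)
Requested entry of v3: -164/-164 = 1.0000

1.0000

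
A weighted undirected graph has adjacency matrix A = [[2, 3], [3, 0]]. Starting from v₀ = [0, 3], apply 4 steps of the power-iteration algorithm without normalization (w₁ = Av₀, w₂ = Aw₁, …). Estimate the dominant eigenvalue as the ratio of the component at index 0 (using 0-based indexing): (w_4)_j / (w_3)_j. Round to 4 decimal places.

w1 = Av₀ = (9, 0)
w2 = Aw1 = (18, 27)
w3 = Aw2 = (117, 54)
w4 = Aw3 = (396, 351)
Ratio at component: 396 / 117 = 3.3846

λ ≈ 3.3846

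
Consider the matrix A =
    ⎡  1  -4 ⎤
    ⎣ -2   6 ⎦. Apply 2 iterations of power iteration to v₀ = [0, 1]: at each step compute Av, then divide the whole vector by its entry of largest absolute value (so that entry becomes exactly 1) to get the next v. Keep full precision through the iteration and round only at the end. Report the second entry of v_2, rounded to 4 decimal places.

1.0000

Av0 = (-4.00000, 6.00000); divide by 6.00000 → v1 = (-0.66667, 1.00000)
Av1 = (-4.66667, 7.33333); divide by 7.33333 → v2 = (-0.63636, 1.00000)
Requested entry of v2: 44/44 = 1.0000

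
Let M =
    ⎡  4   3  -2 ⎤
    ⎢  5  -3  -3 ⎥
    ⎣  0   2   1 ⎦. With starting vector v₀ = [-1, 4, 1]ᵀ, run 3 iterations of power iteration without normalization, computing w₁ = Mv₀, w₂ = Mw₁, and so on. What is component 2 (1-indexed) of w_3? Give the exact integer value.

-366

w1 = Mv₀ = (6, -20, 9)
w2 = Mw1 = (-54, 63, -31)
w3 = Mw2 = (35, -366, 95)
The requested component of w3 is -366.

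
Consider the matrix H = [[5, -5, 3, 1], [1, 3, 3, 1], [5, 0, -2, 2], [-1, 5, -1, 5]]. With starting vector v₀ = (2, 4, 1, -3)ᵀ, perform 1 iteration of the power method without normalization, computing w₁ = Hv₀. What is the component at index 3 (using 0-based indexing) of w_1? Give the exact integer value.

w1 = Hv₀ = (5·2 + (-5)·4 + 3·1 + 1·(-3); 1·2 + 3·4 + 3·1 + 1·(-3); 5·2 + 0·4 + (-2)·1 + 2·(-3); (-1)·2 + 5·4 + (-1)·1 + 5·(-3)) = (-10, 14, 2, 2)
The requested component of w1 is 2.

2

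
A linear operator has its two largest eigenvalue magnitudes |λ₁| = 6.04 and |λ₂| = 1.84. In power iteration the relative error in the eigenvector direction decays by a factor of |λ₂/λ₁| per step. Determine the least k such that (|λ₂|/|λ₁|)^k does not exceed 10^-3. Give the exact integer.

|λ₂/λ₁| = 1.84/6.04 = 0.30464
Need k ≥ ln(10^-3) / ln(0.30464) = -6.9078 / -1.1886 ≈ 5.811
Smallest integer k satisfying the bound: 6

6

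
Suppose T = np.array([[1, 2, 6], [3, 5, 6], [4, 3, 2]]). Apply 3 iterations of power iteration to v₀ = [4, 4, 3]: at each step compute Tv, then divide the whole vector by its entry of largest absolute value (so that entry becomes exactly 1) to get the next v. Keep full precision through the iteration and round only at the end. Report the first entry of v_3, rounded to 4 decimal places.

0.6000

Tv0 = (30.00000, 50.00000, 34.00000); divide by 50.00000 → v1 = (0.60000, 1.00000, 0.68000)
Tv1 = (6.68000, 10.88000, 6.76000); divide by 10.88000 → v2 = (0.61397, 1.00000, 0.62132)
Tv2 = (6.34191, 10.56985, 6.69853); divide by 10.56985 → v3 = (0.60000, 1.00000, 0.63374)
Requested entry of v3: 3450/5750 = 0.6000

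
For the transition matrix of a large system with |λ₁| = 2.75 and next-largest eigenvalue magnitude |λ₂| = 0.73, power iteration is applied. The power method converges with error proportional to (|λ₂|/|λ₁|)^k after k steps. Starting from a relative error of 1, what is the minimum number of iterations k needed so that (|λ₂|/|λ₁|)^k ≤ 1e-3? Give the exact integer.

|λ₂/λ₁| = 0.73/2.75 = 0.26545
Need k ≥ ln(1e-3) / ln(0.26545) = -6.9078 / -1.3263 ≈ 5.208
Smallest integer k satisfying the bound: 6

6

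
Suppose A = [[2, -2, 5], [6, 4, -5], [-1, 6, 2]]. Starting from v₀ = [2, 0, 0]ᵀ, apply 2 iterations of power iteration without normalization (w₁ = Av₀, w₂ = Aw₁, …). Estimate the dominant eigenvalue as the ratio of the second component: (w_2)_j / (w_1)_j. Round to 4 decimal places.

w1 = Av₀ = (4, 12, -2)
w2 = Aw1 = (-26, 82, 64)
Ratio at component: 82 / 12 = 6.8333

6.8333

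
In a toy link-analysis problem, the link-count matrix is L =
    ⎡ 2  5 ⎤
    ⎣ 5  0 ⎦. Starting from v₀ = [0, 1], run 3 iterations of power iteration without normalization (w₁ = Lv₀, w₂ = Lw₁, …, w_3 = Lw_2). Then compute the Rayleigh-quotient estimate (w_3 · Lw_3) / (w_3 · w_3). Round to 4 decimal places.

w1 = Lv₀ = (2·0 + 5·1; 5·0 + 0·1) = (5, 0)
w2 = Lw1 = (2·5 + 5·0; 5·5 + 0·0) = (10, 25)
w3 = Lw2 = (145, 50)
Lw3 = (540, 725)
w3·Lw3 = 145·540 + 50·725 = 114550; w3·w3 = 145·145 + 50·50 = 23525
λ ≈ 114550/23525 = 4.8693

λ ≈ 4.8693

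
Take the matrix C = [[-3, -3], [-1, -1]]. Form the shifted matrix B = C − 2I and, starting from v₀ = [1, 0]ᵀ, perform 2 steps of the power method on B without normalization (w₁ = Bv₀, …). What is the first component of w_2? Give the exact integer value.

B = C − 2I has rows (-5, -3); (-1, -3)
w1 = Bv₀ = ((-5)·1 + (-3)·0; (-1)·1 + (-3)·0) = (-5, -1)
w2 = Bw1 = ((-5)·(-5) + (-3)·(-1); (-1)·(-5) + (-3)·(-1)) = (28, 8)
Requested component of w2: 28

28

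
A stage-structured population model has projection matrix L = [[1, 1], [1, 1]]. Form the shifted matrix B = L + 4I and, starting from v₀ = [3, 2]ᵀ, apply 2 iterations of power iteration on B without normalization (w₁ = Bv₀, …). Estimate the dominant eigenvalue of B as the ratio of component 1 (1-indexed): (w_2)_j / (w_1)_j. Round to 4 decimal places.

B = L + 4I has rows (5, 1); (1, 5)
w1 = Bv₀ = (5·3 + 1·2; 1·3 + 5·2) = (17, 13)
w2 = Bw1 = (5·17 + 1·13; 1·17 + 5·13) = (98, 82)
Ratio: 98/17 = 5.7647

5.7647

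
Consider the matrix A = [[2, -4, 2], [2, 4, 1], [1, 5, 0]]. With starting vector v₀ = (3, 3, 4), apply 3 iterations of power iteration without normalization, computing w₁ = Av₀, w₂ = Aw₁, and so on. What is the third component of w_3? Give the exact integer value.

w1 = Av₀ = (2·3 + (-4)·3 + 2·4; 2·3 + 4·3 + 1·4; 1·3 + 5·3 + 0·4) = (2, 22, 18)
w2 = Aw1 = (2·2 + (-4)·22 + 2·18; 2·2 + 4·22 + 1·18; 1·2 + 5·22 + 0·18) = (-48, 110, 112)
w3 = Aw2 = (-312, 456, 502)
The requested component of w3 is 502.

502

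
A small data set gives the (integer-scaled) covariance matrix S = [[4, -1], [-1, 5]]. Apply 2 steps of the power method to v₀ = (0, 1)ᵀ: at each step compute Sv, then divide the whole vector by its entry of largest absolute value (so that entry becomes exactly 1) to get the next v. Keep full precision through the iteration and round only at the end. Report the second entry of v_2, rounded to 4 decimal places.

Sv0 = (-1.00000, 5.00000); divide by 5.00000 → v1 = (-0.20000, 1.00000)
Sv1 = (-1.80000, 5.20000); divide by 5.20000 → v2 = (-0.34615, 1.00000)
Requested entry of v2: 26/26 = 1.0000

1.0000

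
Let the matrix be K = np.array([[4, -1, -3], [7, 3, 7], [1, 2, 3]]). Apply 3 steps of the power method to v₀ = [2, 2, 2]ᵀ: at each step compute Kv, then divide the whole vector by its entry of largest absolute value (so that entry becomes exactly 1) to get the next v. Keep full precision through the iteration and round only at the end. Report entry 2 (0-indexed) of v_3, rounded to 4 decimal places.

0.7714

Kv0 = (0.00000, 34.00000, 12.00000); divide by 34.00000 → v1 = (0.00000, 1.00000, 0.35294)
Kv1 = (-2.05882, 5.47059, 3.05882); divide by 5.47059 → v2 = (-0.37634, 1.00000, 0.55914)
Kv2 = (-4.18280, 4.27957, 3.30108); divide by 4.27957 → v3 = (-0.97739, 1.00000, 0.77136)
Requested entry of v3: 614/796 = 0.7714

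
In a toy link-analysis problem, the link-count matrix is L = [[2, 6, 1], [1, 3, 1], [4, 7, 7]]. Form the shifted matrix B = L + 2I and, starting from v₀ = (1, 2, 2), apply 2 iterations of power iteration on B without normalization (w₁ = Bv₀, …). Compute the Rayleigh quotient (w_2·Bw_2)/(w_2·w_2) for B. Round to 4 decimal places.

μ ≈ 11.9443

B = L + 2I has rows (4, 6, 1); (1, 5, 1); (4, 7, 9)
w1 = Bv₀ = (18, 13, 36)
w2 = Bw1 = (186, 119, 487)
Bw2 = (1945, 1268, 5960)
w2·Bw2 = 3415182; w2·w2 = 285926; μ ≈ 3415182/285926 = 11.9443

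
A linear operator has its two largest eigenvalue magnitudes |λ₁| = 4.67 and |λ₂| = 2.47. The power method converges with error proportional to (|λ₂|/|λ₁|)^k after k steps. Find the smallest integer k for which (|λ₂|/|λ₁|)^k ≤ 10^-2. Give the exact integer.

8

|λ₂/λ₁| = 2.47/4.67 = 0.52891
Need k ≥ ln(10^-2) / ln(0.52891) = -4.6052 / -0.6369 ≈ 7.230
Smallest integer k satisfying the bound: 8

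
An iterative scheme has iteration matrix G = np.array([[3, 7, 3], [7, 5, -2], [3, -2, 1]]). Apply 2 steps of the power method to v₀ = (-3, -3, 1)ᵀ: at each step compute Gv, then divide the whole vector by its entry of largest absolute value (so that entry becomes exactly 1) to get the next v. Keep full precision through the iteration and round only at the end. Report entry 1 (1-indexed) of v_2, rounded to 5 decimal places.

Gv0 = (-27.000000, -38.000000, -2.000000); divide by -38.000000 → v1 = (0.710526, 1.000000, 0.052632)
Gv1 = (9.289474, 9.868421, 0.184211); divide by 9.868421 → v2 = (0.941333, 1.000000, 0.018667)
Requested entry of v2: -353/-375 = 0.94133

0.94133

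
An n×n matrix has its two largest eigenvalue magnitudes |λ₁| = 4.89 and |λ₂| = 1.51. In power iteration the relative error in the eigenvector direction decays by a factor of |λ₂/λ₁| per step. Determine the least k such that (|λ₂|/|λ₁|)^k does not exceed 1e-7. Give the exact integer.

14

|λ₂/λ₁| = 1.51/4.89 = 0.30879
Need k ≥ ln(1e-7) / ln(0.30879) = -16.1181 / -1.1751 ≈ 13.717
Smallest integer k satisfying the bound: 14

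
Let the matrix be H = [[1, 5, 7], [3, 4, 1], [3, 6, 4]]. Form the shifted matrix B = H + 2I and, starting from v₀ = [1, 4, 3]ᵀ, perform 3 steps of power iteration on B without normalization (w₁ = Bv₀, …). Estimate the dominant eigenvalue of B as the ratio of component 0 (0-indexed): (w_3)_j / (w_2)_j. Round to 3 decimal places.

B = H + 2I has rows (3, 5, 7); (3, 6, 1); (3, 6, 6)
w1 = Bv₀ = (3·1 + 5·4 + 7·3; 3·1 + 6·4 + 1·3; 3·1 + 6·4 + 6·3) = (44, 30, 45)
w2 = Bw1 = (3·44 + 5·30 + 7·45; 3·44 + 6·30 + 1·45; 3·44 + 6·30 + 6·45) = (597, 357, 582)
w3 = Bw2 = (7650, 4515, 7425)
Ratio: 7650/597 = 12.814

12.814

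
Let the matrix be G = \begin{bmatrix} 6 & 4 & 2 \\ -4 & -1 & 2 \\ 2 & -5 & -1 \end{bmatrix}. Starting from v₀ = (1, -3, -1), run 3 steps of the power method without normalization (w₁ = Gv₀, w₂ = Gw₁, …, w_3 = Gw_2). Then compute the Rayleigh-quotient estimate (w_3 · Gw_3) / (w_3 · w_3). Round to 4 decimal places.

-1.6253

w1 = Gv₀ = (-8, -3, 18)
w2 = Gw1 = (-24, 71, -19)
w3 = Gw2 = (102, -13, -384)
Gw3 = (-208, -1163, 653)
w3·Gw3 = 102·(-208) + (-13)·(-1163) + (-384)·653 = -256849; w3·w3 = 102·102 + (-13)·(-13) + (-384)·(-384) = 158029
λ ≈ -256849/158029 = -1.6253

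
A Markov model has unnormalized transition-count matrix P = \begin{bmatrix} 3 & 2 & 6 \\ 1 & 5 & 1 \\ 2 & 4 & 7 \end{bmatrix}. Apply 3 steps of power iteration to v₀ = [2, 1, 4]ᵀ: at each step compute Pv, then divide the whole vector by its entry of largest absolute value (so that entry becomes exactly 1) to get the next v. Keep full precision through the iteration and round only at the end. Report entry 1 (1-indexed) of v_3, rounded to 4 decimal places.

0.9261

Pv0 = (32.00000, 11.00000, 36.00000); divide by 36.00000 → v1 = (0.88889, 0.30556, 1.00000)
Pv1 = (9.27778, 3.41667, 10.00000); divide by 10.00000 → v2 = (0.92778, 0.34167, 1.00000)
Pv2 = (9.46667, 3.63611, 10.22222); divide by 10.22222 → v3 = (0.92609, 0.35571, 1.00000)
Requested entry of v3: 3408/3680 = 0.9261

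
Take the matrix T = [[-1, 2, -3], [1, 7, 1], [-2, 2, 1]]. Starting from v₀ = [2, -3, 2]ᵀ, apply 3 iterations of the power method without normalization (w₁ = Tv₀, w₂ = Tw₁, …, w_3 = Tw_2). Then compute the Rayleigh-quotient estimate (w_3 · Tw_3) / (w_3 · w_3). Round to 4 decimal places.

w1 = Tv₀ = ((-1)·2 + 2·(-3) + (-3)·2; 1·2 + 7·(-3) + 1·2; (-2)·2 + 2·(-3) + 1·2) = (-14, -17, -8)
w2 = Tw1 = ((-1)·(-14) + 2·(-17) + (-3)·(-8); 1·(-14) + 7·(-17) + 1·(-8); (-2)·(-14) + 2·(-17) + 1·(-8)) = (4, -141, -14)
w3 = Tw2 = (-244, -997, -304)
Tw3 = (-838, -7527, -1810)
w3·Tw3 = (-244)·(-838) + (-997)·(-7527) + (-304)·(-1810) = 8259131; w3·w3 = (-244)·(-244) + (-997)·(-997) + (-304)·(-304) = 1145961
λ ≈ 8259131/1145961 = 7.2072

λ ≈ 7.2072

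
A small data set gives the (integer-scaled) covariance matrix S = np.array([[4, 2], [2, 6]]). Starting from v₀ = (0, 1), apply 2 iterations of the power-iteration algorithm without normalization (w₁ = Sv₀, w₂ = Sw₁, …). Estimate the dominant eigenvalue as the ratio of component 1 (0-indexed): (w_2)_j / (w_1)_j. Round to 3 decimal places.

λ ≈ 6.667

w1 = Sv₀ = (2, 6)
w2 = Sw1 = (20, 40)
Ratio at component: 40 / 6 = 6.667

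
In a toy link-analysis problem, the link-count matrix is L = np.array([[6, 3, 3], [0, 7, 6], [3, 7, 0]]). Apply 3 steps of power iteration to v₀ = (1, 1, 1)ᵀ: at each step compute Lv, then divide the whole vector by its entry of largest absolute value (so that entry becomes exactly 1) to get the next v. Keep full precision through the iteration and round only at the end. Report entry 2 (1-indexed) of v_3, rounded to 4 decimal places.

Lv0 = (12.00000, 13.00000, 10.00000); divide by 13.00000 → v1 = (0.92308, 1.00000, 0.76923)
Lv1 = (10.84615, 11.61538, 9.76923); divide by 11.61538 → v2 = (0.93377, 1.00000, 0.84106)
Lv2 = (11.12583, 12.04636, 9.80132); divide by 12.04636 → v3 = (0.92358, 1.00000, 0.81363)
Requested entry of v3: 1819/1819 = 1.0000

1.0000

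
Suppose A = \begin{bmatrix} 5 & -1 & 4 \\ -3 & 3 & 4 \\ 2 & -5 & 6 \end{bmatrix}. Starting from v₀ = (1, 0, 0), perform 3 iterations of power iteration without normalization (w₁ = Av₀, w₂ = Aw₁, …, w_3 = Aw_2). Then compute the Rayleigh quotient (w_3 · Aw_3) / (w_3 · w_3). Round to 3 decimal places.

w1 = Av₀ = (5, -3, 2)
w2 = Aw1 = (36, -16, 37)
w3 = Aw2 = (344, -8, 374)
Aw3 = (3224, 440, 2972)
w3·Aw3 = 344·3224 + (-8)·440 + 374·2972 = 2217064; w3·w3 = 344·344 + (-8)·(-8) + 374·374 = 258276
λ ≈ 2217064/258276 = 8.584

λ ≈ 8.584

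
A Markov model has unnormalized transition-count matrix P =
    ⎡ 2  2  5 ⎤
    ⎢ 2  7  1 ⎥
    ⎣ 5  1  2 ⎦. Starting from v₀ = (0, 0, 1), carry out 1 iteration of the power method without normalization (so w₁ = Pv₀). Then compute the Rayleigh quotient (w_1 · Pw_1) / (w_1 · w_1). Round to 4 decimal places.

w1 = Pv₀ = (2·0 + 2·0 + 5·1; 2·0 + 7·0 + 1·1; 5·0 + 1·0 + 2·1) = (5, 1, 2)
Pw1 = (22, 19, 30)
w1·Pw1 = 5·22 + 1·19 + 2·30 = 189; w1·w1 = 5·5 + 1·1 + 2·2 = 30
λ ≈ 189/30 = 6.3000

6.3000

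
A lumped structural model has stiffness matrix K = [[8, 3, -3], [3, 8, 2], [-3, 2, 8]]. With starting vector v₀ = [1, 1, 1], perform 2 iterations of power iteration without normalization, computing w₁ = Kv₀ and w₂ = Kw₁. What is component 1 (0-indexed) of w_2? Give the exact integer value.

142

w1 = Kv₀ = (8, 13, 7)
w2 = Kw1 = (82, 142, 58)
The requested component of w2 is 142.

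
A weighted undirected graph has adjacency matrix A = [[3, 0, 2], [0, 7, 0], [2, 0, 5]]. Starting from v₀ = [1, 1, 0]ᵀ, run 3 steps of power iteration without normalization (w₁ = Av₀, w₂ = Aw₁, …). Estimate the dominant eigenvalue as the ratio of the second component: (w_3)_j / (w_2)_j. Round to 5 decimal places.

w1 = Av₀ = (3, 7, 2)
w2 = Aw1 = (13, 49, 16)
w3 = Aw2 = (71, 343, 106)
Ratio at component: 343 / 49 = 7.00000

λ ≈ 7.00000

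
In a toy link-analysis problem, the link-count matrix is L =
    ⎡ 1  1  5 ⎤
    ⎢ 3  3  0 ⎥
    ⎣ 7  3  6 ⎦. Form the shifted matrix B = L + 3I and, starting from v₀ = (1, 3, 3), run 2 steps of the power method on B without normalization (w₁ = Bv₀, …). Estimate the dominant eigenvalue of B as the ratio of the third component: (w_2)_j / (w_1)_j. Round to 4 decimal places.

μ ≈ 14.0465

B = L + 3I has rows (4, 1, 5); (3, 6, 0); (7, 3, 9)
w1 = Bv₀ = (22, 21, 43)
w2 = Bw1 = (324, 192, 604)
Ratio: 604/43 = 14.0465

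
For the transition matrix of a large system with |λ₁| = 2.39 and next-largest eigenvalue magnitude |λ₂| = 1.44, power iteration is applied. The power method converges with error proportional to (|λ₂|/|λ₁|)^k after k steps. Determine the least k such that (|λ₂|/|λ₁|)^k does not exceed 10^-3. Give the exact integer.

|λ₂/λ₁| = 1.44/2.39 = 0.60251
Need k ≥ ln(10^-3) / ln(0.60251) = -6.9078 / -0.5067 ≈ 13.634
Smallest integer k satisfying the bound: 14

14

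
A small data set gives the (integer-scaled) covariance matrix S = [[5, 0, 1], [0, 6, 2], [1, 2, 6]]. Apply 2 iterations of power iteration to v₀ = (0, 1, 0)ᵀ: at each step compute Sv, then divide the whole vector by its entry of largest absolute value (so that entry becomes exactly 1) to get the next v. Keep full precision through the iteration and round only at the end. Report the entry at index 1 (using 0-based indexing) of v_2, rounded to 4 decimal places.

Sv0 = (0.00000, 6.00000, 2.00000); divide by 6.00000 → v1 = (0.00000, 1.00000, 0.33333)
Sv1 = (0.33333, 6.66667, 4.00000); divide by 6.66667 → v2 = (0.05000, 1.00000, 0.60000)
Requested entry of v2: 40/40 = 1.0000

1.0000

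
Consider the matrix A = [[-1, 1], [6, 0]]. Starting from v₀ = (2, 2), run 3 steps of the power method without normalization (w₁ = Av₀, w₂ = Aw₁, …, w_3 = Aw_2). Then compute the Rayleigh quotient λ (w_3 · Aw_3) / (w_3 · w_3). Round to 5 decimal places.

λ ≈ -1.16216

w1 = Av₀ = (0, 12)
w2 = Aw1 = (12, 0)
w3 = Aw2 = (-12, 72)
Aw3 = (84, -72)
w3·Aw3 = (-12)·84 + 72·(-72) = -6192; w3·w3 = (-12)·(-12) + 72·72 = 5328
λ ≈ -6192/5328 = -1.16216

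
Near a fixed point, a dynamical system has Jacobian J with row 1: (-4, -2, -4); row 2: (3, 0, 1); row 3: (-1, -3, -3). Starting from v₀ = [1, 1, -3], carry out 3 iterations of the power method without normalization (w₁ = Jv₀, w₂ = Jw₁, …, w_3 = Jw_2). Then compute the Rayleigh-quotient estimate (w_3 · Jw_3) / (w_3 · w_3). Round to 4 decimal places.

λ ≈ -3.5286

w1 = Jv₀ = (6, 0, 5)
w2 = Jw1 = (-44, 23, -21)
w3 = Jw2 = (214, -153, 38)
Jw3 = (-702, 680, 131)
w3·Jw3 = 214·(-702) + (-153)·680 + 38·131 = -249290; w3·w3 = 214·214 + (-153)·(-153) + 38·38 = 70649
λ ≈ -249290/70649 = -3.5286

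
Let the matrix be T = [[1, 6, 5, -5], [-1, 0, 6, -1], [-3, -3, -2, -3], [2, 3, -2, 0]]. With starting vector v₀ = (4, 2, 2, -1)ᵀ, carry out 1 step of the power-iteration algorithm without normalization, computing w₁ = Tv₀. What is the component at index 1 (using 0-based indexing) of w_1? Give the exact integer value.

w1 = Tv₀ = (1·4 + 6·2 + 5·2 + (-5)·(-1); (-1)·4 + 0·2 + 6·2 + (-1)·(-1); (-3)·4 + (-3)·2 + (-2)·2 + (-3)·(-1); 2·4 + 3·2 + (-2)·2 + 0·(-1)) = (31, 9, -19, 10)
The requested component of w1 is 9.

9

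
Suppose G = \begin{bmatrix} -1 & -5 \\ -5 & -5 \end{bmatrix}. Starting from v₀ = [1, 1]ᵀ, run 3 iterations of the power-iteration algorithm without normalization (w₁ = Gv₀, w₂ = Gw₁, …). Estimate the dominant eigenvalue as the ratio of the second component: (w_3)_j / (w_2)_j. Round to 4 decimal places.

λ ≈ -8.5000

w1 = Gv₀ = ((-1)·1 + (-5)·1; (-5)·1 + (-5)·1) = (-6, -10)
w2 = Gw1 = ((-1)·(-6) + (-5)·(-10); (-5)·(-6) + (-5)·(-10)) = (56, 80)
w3 = Gw2 = (-456, -680)
Ratio at component: -680 / 80 = -8.5000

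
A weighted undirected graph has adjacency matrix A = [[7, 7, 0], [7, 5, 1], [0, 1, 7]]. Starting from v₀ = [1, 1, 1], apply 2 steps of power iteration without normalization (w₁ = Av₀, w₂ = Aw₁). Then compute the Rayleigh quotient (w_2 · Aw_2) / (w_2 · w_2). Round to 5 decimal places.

w1 = Av₀ = (14, 13, 8)
w2 = Aw1 = (189, 171, 69)
Aw2 = (2520, 2247, 654)
w2·Aw2 = 189·2520 + 171·2247 + 69·654 = 905643; w2·w2 = 189·189 + 171·171 + 69·69 = 69723
λ ≈ 905643/69723 = 12.98916

12.98916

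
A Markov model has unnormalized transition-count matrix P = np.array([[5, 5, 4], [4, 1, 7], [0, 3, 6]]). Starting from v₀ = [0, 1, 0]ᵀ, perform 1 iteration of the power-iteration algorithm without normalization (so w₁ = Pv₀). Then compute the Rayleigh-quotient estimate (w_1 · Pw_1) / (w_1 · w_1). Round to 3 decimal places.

w1 = Pv₀ = (5·0 + 5·1 + 4·0; 4·0 + 1·1 + 7·0; 0·0 + 3·1 + 6·0) = (5, 1, 3)
Pw1 = (42, 42, 21)
w1·Pw1 = 5·42 + 1·42 + 3·21 = 315; w1·w1 = 5·5 + 1·1 + 3·3 = 35
λ ≈ 315/35 = 9.000

9.000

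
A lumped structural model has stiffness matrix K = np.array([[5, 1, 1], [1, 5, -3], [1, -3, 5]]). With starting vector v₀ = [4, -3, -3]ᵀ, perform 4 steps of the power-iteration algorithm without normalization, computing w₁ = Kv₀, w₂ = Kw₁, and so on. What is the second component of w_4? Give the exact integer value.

w1 = Kv₀ = (5·4 + 1·(-3) + 1·(-3); 1·4 + 5·(-3) + (-3)·(-3); 1·4 + (-3)·(-3) + 5·(-3)) = (14, -2, -2)
w2 = Kw1 = (5·14 + 1·(-2) + 1·(-2); 1·14 + 5·(-2) + (-3)·(-2); 1·14 + (-3)·(-2) + 5·(-2)) = (66, 10, 10)
w3 = Kw2 = (350, 86, 86)
w4 = Kw3 = (1922, 522, 522)
The requested component of w4 is 522.

522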